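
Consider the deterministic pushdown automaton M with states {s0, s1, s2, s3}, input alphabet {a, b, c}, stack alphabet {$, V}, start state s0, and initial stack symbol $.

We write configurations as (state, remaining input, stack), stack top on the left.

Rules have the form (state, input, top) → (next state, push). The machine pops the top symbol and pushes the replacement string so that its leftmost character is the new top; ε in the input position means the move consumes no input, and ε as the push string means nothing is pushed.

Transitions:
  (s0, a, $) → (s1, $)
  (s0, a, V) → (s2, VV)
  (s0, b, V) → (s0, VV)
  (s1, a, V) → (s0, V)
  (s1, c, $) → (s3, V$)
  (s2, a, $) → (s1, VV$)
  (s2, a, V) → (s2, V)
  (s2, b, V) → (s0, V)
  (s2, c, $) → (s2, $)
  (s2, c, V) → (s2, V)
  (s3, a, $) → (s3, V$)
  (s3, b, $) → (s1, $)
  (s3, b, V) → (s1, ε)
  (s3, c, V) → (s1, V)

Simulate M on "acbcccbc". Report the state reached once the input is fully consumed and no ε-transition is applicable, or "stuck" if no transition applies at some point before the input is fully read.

(s0, acbcccbc, $)
  read a, top $: go to s1, push $ → (s1, cbcccbc, $)
  read c, top $: go to s3, push V$ → (s3, bcccbc, V$)
  read b, top V: go to s1, push ε → (s1, cccbc, $)
  read c, top $: go to s3, push V$ → (s3, ccbc, V$)
  read c, top V: go to s1, push V → (s1, cbc, V$)
No transition for (s1, c, top V); M blocks with input cbc remaining.

stuck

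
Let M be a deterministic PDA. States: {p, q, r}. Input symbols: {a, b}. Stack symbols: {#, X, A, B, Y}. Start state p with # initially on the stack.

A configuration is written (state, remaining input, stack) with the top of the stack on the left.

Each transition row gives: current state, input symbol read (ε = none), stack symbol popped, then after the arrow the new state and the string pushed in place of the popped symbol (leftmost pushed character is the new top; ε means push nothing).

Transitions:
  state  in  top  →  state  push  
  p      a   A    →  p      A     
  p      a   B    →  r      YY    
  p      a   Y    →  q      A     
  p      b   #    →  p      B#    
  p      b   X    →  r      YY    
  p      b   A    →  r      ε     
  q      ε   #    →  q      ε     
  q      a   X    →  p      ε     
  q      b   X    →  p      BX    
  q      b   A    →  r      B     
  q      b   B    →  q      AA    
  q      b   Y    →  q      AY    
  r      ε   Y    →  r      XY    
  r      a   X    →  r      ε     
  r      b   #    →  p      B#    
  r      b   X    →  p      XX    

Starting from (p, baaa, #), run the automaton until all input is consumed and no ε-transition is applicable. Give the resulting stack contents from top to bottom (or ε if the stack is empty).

(p, baaa, #)
  read b, top #: go to p, push B# → (p, aaa, B#)
  read a, top B: go to r, push YY → (r, aa, YY#)
  ε-move, top Y: go to r, push XY → (r, aa, XYY#)
  read a, top X: go to r, push ε → (r, a, YY#)
  ε-move, top Y: go to r, push XY → (r, a, XYY#)
  read a, top X: go to r, push ε → (r, ε, YY#)
  ε-move, top Y: go to r, push XY → (r, ε, XYY#)
All input consumed in state r with stack XYY#.

XYY#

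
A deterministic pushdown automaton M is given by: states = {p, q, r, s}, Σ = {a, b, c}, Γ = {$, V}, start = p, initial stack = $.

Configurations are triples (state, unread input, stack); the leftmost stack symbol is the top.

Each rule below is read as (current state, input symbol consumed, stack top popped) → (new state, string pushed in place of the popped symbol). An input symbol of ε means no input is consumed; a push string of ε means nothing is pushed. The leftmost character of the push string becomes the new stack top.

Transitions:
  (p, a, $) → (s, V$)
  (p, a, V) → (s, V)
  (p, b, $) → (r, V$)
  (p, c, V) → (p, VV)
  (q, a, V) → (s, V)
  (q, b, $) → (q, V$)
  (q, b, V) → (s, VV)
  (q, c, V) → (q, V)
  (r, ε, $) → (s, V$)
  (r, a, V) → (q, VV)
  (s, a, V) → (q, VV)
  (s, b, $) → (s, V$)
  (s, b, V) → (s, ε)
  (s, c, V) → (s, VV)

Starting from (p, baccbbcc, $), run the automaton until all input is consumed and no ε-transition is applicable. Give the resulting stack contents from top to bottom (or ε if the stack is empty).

VVVV$

(p, baccbbcc, $) ⊢ (r, accbbcc, V$) ⊢ (q, ccbbcc, VV$) ⊢ (q, cbbcc, VV$) ⊢ (q, bbcc, VV$) ⊢ (s, bcc, VVV$) ⊢ (s, cc, VV$) ⊢ (s, c, VVV$) ⊢ (s, ε, VVVV$)
All input consumed in state s with stack VVVV$.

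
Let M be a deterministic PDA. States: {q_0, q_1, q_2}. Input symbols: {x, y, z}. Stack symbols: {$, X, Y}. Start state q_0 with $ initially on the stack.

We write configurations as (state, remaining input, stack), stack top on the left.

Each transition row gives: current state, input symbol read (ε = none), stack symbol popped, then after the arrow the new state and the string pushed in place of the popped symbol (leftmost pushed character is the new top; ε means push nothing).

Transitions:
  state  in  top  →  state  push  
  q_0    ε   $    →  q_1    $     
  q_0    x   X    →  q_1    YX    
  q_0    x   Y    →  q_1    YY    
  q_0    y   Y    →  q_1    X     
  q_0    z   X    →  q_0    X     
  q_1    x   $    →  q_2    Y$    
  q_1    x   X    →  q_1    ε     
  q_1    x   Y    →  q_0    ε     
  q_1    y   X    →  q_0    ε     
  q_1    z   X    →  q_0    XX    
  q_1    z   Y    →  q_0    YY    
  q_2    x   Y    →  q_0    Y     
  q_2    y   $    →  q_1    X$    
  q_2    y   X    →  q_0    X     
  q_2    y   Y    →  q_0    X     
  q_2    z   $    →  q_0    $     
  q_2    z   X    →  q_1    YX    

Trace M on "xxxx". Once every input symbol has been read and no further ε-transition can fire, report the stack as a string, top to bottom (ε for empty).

Y$

(q_0, xxxx, $)
  ε-move, top $: go to q_1, push $ → (q_1, xxxx, $)
  read x, top $: go to q_2, push Y$ → (q_2, xxx, Y$)
  read x, top Y: go to q_0, push Y → (q_0, xx, Y$)
  read x, top Y: go to q_1, push YY → (q_1, x, YY$)
  read x, top Y: go to q_0, push ε → (q_0, ε, Y$)
All input consumed in state q_0 with stack Y$.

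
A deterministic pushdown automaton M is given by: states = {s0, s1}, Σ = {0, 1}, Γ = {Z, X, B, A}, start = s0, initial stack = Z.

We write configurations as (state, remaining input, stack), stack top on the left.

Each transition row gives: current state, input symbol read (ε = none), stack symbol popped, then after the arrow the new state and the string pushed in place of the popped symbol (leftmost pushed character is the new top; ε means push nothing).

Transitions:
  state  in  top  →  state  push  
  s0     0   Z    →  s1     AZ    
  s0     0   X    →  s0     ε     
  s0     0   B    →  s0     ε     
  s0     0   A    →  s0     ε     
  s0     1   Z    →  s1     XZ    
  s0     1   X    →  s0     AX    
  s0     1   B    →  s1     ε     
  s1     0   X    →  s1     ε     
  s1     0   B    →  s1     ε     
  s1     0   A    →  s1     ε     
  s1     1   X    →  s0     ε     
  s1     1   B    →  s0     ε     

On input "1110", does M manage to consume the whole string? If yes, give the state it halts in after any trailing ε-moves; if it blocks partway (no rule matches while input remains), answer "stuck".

(s0, 1110, Z)
  read 1, top Z: go to s1, push XZ → (s1, 110, XZ)
  read 1, top X: go to s0, push ε → (s0, 10, Z)
  read 1, top Z: go to s1, push XZ → (s1, 0, XZ)
  read 0, top X: go to s1, push ε → (s1, ε, Z)
All input consumed; M is in state s1.

s1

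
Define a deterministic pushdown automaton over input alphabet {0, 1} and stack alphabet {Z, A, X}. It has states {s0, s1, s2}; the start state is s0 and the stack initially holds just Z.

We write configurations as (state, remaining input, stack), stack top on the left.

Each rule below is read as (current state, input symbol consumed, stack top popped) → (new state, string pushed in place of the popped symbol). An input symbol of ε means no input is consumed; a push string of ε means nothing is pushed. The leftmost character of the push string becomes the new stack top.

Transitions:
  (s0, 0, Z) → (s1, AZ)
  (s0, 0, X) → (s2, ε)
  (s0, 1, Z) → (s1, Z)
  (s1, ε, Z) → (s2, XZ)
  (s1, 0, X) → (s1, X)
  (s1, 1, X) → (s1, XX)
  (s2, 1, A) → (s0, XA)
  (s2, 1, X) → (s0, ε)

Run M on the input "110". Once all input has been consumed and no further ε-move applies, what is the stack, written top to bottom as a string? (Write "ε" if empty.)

AZ

(s0, 110, Z)
  read 1, top Z: go to s1, push Z → (s1, 10, Z)
  ε-move, top Z: go to s2, push XZ → (s2, 10, XZ)
  read 1, top X: go to s0, push ε → (s0, 0, Z)
  read 0, top Z: go to s1, push AZ → (s1, ε, AZ)
All input consumed in state s1 with stack AZ.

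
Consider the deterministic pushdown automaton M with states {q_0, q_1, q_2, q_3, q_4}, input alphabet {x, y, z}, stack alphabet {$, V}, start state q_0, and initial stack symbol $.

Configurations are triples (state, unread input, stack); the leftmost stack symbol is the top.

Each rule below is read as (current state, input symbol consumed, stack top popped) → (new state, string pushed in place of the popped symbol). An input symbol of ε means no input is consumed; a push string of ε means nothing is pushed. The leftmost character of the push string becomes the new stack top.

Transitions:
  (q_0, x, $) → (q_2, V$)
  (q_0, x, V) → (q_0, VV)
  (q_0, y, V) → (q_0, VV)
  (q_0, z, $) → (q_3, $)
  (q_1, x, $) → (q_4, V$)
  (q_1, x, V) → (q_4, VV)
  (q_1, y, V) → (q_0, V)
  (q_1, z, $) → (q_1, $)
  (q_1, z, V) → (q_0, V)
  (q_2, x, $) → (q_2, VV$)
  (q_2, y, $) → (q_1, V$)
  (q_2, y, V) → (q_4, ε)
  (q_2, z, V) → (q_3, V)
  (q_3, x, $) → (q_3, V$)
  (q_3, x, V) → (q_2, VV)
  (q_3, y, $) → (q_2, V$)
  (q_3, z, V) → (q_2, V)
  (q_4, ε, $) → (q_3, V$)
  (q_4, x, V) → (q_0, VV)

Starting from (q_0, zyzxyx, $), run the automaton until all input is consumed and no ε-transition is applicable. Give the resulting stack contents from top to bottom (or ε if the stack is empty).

VV$

(q_0, zyzxyx, $)
  read z, top $: go to q_3, push $ → (q_3, yzxyx, $)
  read y, top $: go to q_2, push V$ → (q_2, zxyx, V$)
  read z, top V: go to q_3, push V → (q_3, xyx, V$)
  read x, top V: go to q_2, push VV → (q_2, yx, VV$)
  read y, top V: go to q_4, push ε → (q_4, x, V$)
  read x, top V: go to q_0, push VV → (q_0, ε, VV$)
All input consumed in state q_0 with stack VV$.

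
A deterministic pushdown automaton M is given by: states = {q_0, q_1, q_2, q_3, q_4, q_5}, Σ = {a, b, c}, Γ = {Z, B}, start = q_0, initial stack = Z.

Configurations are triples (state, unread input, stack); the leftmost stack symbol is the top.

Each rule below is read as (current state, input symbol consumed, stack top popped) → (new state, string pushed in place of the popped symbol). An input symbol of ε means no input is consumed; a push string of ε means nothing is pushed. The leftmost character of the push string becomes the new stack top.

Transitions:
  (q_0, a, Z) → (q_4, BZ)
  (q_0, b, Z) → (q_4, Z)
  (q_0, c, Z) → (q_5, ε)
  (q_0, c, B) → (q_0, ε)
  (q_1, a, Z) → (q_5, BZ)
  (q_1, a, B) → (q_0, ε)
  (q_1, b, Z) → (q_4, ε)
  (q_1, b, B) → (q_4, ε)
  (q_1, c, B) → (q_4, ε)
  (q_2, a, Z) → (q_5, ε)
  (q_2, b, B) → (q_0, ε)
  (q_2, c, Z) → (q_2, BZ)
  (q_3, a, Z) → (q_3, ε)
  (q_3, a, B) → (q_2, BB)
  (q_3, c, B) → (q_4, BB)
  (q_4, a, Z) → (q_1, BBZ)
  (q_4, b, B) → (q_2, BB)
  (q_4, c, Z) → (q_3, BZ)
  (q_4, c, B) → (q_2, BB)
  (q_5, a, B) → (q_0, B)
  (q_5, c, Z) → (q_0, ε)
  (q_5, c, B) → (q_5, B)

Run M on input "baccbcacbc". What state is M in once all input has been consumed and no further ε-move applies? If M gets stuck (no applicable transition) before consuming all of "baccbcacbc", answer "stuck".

(q_0, baccbcacbc, Z)
  read b, top Z: go to q_4, push Z → (q_4, accbcacbc, Z)
  read a, top Z: go to q_1, push BBZ → (q_1, ccbcacbc, BBZ)
  read c, top B: go to q_4, push ε → (q_4, cbcacbc, BZ)
  read c, top B: go to q_2, push BB → (q_2, bcacbc, BBZ)
  read b, top B: go to q_0, push ε → (q_0, cacbc, BZ)
  read c, top B: go to q_0, push ε → (q_0, acbc, Z)
  read a, top Z: go to q_4, push BZ → (q_4, cbc, BZ)
  read c, top B: go to q_2, push BB → (q_2, bc, BBZ)
  read b, top B: go to q_0, push ε → (q_0, c, BZ)
  read c, top B: go to q_0, push ε → (q_0, ε, Z)
All input consumed; M is in state q_0.

q_0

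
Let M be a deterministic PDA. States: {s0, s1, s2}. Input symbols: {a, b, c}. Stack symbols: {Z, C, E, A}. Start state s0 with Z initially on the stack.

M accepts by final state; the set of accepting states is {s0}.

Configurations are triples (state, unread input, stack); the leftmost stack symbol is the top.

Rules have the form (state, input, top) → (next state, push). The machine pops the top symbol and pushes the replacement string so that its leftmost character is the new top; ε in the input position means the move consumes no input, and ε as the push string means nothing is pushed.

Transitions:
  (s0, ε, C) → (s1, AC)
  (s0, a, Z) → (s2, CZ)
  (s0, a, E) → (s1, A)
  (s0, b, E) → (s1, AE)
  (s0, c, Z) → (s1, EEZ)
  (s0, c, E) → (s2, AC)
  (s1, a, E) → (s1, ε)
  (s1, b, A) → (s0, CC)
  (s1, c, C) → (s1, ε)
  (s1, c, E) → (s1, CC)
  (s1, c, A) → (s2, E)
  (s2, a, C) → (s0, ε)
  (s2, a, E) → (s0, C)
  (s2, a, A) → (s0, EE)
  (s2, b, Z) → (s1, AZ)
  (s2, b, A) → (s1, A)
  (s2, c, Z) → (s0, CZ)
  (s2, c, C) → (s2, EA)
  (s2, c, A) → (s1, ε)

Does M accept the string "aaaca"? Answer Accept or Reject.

(s0, aaaca, Z)
  read a, top Z: go to s2, push CZ → (s2, aaca, CZ)
  read a, top C: go to s0, push ε → (s0, aca, Z)
  read a, top Z: go to s2, push CZ → (s2, ca, CZ)
  read c, top C: go to s2, push EA → (s2, a, EAZ)
  read a, top E: go to s0, push C → (s0, ε, CAZ)
All input consumed; state s0 ∈ F.

Accept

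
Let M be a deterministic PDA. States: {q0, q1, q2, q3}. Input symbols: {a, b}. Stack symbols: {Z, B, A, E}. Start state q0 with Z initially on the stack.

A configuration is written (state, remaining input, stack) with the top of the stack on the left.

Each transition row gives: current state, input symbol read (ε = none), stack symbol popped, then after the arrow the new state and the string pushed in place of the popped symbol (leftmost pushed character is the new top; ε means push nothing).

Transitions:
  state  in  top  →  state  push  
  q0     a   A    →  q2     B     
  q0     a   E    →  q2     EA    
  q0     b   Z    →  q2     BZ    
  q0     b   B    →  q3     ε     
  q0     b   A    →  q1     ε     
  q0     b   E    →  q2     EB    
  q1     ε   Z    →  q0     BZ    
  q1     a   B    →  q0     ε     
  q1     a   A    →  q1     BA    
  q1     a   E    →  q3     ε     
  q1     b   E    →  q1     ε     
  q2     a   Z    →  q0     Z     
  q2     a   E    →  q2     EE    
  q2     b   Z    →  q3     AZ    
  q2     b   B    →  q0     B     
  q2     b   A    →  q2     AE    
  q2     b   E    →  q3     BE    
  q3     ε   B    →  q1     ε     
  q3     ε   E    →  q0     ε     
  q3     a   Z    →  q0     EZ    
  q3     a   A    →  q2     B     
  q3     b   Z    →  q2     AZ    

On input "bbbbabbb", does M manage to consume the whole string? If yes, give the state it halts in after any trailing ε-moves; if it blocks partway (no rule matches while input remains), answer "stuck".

(q0, bbbbabbb, Z) ⊢ (q2, bbbabbb, BZ) ⊢ (q0, bbabbb, BZ) ⊢ (q3, babbb, Z) ⊢ (q2, abbb, AZ)
No transition for (q2, a, top A); M blocks with input abbb remaining.

stuck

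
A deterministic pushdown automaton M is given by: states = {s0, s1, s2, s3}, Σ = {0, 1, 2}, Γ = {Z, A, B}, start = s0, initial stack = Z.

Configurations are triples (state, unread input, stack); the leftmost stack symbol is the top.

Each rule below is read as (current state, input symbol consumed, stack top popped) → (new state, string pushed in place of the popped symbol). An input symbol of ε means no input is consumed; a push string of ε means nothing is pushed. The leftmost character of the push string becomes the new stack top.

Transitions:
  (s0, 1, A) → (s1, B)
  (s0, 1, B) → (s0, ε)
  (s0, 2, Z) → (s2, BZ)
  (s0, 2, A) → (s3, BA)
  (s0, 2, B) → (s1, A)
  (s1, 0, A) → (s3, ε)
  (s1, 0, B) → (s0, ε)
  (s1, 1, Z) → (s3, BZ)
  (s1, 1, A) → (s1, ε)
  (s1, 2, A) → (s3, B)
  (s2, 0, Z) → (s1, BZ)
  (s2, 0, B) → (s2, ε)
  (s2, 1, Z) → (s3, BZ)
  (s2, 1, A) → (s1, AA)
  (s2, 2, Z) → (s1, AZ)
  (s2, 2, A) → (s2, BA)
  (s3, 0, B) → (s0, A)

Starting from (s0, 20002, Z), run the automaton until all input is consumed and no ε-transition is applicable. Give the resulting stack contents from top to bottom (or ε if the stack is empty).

(s0, 20002, Z)
  read 2, top Z: go to s2, push BZ → (s2, 0002, BZ)
  read 0, top B: go to s2, push ε → (s2, 002, Z)
  read 0, top Z: go to s1, push BZ → (s1, 02, BZ)
  read 0, top B: go to s0, push ε → (s0, 2, Z)
  read 2, top Z: go to s2, push BZ → (s2, ε, BZ)
All input consumed in state s2 with stack BZ.

BZ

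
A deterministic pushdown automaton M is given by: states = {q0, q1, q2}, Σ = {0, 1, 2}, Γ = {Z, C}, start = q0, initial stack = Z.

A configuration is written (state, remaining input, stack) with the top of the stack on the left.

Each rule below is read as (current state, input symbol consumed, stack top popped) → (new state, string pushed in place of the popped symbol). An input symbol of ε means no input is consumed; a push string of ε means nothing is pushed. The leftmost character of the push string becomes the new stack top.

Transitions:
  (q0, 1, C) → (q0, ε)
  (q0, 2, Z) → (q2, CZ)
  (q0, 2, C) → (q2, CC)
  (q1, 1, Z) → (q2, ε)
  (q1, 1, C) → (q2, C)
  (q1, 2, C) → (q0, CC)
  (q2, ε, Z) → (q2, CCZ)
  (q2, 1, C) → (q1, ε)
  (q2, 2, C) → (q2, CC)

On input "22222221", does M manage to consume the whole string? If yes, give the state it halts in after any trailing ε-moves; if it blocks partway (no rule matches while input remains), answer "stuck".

(q0, 22222221, Z)
  read 2, top Z: go to q2, push CZ → (q2, 2222221, CZ)
  read 2, top C: go to q2, push CC → (q2, 222221, CCZ)
  read 2, top C: go to q2, push CC → (q2, 22221, CCCZ)
  read 2, top C: go to q2, push CC → (q2, 2221, CCCCZ)
  read 2, top C: go to q2, push CC → (q2, 221, CCCCCZ)
  read 2, top C: go to q2, push CC → (q2, 21, CCCCCCZ)
  read 2, top C: go to q2, push CC → (q2, 1, CCCCCCCZ)
  read 1, top C: go to q1, push ε → (q1, ε, CCCCCCZ)
All input consumed; M is in state q1.

q1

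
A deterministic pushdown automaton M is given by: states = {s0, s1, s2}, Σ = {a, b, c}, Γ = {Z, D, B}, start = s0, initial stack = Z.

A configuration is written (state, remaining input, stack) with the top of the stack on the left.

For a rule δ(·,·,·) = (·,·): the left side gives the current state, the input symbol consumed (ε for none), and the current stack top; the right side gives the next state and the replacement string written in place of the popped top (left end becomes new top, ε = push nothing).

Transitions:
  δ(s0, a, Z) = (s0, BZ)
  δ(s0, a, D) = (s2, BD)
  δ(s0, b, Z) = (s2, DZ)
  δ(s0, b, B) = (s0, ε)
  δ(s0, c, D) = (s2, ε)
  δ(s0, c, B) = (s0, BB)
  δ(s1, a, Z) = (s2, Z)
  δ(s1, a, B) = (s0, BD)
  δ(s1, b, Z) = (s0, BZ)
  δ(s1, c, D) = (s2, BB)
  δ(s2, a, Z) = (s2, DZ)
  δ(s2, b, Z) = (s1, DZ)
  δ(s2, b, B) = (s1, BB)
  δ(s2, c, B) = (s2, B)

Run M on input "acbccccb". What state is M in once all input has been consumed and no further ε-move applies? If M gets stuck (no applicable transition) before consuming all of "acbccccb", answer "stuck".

s0

(s0, acbccccb, Z)
  read a, top Z: go to s0, push BZ → (s0, cbccccb, BZ)
  read c, top B: go to s0, push BB → (s0, bccccb, BBZ)
  read b, top B: go to s0, push ε → (s0, ccccb, BZ)
  read c, top B: go to s0, push BB → (s0, cccb, BBZ)
  read c, top B: go to s0, push BB → (s0, ccb, BBBZ)
  read c, top B: go to s0, push BB → (s0, cb, BBBBZ)
  read c, top B: go to s0, push BB → (s0, b, BBBBBZ)
  read b, top B: go to s0, push ε → (s0, ε, BBBBZ)
All input consumed; M is in state s0.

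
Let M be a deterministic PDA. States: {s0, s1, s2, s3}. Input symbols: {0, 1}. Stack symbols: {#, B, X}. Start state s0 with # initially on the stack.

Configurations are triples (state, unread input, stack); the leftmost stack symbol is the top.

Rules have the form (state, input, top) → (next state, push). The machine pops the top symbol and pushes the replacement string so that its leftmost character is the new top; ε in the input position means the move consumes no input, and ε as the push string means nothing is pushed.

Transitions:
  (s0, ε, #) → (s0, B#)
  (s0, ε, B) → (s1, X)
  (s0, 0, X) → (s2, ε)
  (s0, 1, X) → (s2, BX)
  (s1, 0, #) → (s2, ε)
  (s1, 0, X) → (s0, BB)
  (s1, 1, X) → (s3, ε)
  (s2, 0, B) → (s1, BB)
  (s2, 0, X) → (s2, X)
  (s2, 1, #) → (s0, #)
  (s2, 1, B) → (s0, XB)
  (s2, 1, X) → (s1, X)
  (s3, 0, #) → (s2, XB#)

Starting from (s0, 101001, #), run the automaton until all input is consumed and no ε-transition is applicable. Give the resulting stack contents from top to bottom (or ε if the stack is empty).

BBB#

(s0, 101001, #) ⊢ (s0, 101001, B#) ⊢ (s1, 101001, X#) ⊢ (s3, 01001, #) ⊢ (s2, 1001, XB#) ⊢ (s1, 001, XB#) ⊢ (s0, 01, BBB#) ⊢ (s1, 01, XBB#) ⊢ (s0, 1, BBBB#) ⊢ (s1, 1, XBBB#) ⊢ (s3, ε, BBB#)
All input consumed in state s3 with stack BBB#.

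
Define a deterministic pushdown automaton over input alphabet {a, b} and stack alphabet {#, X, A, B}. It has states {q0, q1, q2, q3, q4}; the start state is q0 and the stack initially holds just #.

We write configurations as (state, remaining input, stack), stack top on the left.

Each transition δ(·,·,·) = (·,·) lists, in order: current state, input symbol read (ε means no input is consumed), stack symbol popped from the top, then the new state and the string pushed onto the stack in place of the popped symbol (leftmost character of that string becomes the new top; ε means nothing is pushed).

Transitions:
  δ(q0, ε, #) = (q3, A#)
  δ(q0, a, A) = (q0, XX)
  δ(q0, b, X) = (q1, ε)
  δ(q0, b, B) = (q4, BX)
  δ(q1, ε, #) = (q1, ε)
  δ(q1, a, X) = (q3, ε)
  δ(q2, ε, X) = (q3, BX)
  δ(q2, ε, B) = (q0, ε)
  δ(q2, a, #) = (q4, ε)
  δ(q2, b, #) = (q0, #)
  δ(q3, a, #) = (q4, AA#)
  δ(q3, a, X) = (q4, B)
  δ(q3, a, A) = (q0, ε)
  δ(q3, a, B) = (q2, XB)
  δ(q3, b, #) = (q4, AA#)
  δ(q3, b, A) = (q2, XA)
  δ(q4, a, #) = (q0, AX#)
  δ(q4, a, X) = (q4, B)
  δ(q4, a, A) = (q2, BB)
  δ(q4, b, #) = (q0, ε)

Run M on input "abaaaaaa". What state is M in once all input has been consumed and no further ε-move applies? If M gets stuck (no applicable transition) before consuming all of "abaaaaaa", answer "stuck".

(q0, abaaaaaa, #) ⊢ (q3, abaaaaaa, A#) ⊢ (q0, baaaaaa, #) ⊢ (q3, baaaaaa, A#) ⊢ (q2, aaaaaa, XA#) ⊢ (q3, aaaaaa, BXA#) ⊢ (q2, aaaaa, XBXA#) ⊢ (q3, aaaaa, BXBXA#) ⊢ (q2, aaaa, XBXBXA#) ⊢ (q3, aaaa, BXBXBXA#) ⊢ (q2, aaa, XBXBXBXA#) ⊢ (q3, aaa, BXBXBXBXA#) ⊢ (q2, aa, XBXBXBXBXA#) ⊢ (q3, aa, BXBXBXBXBXA#) ⊢ (q2, a, XBXBXBXBXBXA#) ⊢ (q3, a, BXBXBXBXBXBXA#) ⊢ (q2, ε, XBXBXBXBXBXBXA#) ⊢ (q3, ε, BXBXBXBXBXBXBXA#)
All input consumed; M is in state q3.

q3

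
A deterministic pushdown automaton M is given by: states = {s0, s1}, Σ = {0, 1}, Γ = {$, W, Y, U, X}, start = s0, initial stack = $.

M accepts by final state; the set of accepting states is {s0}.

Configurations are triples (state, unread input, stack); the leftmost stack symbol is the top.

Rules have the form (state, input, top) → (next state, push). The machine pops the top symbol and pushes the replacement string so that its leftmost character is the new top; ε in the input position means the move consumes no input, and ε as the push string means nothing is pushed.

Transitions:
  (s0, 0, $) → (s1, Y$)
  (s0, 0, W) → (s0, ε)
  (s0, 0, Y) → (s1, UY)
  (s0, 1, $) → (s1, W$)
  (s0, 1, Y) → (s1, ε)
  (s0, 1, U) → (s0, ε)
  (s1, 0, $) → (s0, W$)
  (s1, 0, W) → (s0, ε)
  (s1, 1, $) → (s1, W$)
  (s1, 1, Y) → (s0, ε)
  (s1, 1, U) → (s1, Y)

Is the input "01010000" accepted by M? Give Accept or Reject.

Reject

(s0, 01010000, $)
  read 0, top $: go to s1, push Y$ → (s1, 1010000, Y$)
  read 1, top Y: go to s0, push ε → (s0, 010000, $)
  read 0, top $: go to s1, push Y$ → (s1, 10000, Y$)
  read 1, top Y: go to s0, push ε → (s0, 0000, $)
  read 0, top $: go to s1, push Y$ → (s1, 000, Y$)
No transition applies at (s1, 000, Y$); input not fully consumed.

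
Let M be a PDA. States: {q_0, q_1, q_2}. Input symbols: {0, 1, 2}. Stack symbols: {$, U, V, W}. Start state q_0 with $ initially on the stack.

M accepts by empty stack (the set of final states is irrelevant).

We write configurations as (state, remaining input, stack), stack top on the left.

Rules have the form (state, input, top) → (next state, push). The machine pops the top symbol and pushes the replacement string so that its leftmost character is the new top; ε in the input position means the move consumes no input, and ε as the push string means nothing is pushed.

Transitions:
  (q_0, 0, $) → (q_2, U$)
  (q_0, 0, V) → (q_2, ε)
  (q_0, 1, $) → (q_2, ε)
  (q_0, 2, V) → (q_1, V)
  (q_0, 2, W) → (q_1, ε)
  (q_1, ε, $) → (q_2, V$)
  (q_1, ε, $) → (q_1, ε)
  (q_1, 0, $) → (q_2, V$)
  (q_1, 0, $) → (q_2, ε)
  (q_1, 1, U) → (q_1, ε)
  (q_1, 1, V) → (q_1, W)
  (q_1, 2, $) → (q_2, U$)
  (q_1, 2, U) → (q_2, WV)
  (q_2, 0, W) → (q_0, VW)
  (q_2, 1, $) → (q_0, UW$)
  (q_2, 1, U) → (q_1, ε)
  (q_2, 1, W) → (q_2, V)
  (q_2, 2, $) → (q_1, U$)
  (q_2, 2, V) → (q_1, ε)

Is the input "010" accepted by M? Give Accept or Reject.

One accepting computation: (q_0, 010, $) ⊢ (q_2, 10, U$) ⊢ (q_1, 0, $) ⊢ (q_2, ε, ε)
All input consumed and the stack is empty.

Accept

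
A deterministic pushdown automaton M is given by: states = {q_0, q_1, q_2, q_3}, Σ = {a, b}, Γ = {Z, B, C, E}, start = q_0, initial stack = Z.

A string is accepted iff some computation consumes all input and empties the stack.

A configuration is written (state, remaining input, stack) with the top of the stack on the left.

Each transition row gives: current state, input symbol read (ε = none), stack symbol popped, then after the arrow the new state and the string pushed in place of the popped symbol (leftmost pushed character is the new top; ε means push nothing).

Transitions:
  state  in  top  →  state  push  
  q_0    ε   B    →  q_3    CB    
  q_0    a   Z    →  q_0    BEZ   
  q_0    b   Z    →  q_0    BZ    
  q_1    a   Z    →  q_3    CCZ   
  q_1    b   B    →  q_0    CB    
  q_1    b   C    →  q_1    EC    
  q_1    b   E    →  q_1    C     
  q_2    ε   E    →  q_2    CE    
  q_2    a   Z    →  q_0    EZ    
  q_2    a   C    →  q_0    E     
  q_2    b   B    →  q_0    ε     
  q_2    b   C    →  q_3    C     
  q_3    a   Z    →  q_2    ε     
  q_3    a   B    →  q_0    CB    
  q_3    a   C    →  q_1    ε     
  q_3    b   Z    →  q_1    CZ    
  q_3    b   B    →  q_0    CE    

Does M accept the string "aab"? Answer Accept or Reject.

Reject

(q_0, aab, Z) ⊢ (q_0, ab, BEZ) ⊢ (q_3, ab, CBEZ) ⊢ (q_1, b, BEZ) ⊢ (q_0, ε, CBEZ)
All input consumed; stack is CBEZ, not empty, and no further ε-move applies.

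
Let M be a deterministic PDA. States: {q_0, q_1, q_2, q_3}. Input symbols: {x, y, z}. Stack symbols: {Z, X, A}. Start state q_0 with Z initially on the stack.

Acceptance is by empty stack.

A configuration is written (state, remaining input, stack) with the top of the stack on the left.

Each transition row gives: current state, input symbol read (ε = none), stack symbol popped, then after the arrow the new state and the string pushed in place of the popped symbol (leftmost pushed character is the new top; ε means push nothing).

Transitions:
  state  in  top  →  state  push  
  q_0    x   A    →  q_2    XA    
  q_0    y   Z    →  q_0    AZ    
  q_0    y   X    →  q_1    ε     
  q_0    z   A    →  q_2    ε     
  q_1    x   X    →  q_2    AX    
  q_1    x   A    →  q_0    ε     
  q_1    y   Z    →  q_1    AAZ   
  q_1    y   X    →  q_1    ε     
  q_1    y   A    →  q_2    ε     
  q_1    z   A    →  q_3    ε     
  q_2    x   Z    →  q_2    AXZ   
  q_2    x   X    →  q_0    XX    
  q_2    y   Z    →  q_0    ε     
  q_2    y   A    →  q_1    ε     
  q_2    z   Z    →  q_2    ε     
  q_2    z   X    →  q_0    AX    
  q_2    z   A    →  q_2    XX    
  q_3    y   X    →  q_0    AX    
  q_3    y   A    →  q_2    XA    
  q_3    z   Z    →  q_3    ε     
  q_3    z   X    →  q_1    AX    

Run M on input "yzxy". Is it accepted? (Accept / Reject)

Reject

(q_0, yzxy, Z)
  read y, top Z: go to q_0, push AZ → (q_0, zxy, AZ)
  read z, top A: go to q_2, push ε → (q_2, xy, Z)
  read x, top Z: go to q_2, push AXZ → (q_2, y, AXZ)
  read y, top A: go to q_1, push ε → (q_1, ε, XZ)
All input consumed; stack is XZ, not empty, and no further ε-move applies.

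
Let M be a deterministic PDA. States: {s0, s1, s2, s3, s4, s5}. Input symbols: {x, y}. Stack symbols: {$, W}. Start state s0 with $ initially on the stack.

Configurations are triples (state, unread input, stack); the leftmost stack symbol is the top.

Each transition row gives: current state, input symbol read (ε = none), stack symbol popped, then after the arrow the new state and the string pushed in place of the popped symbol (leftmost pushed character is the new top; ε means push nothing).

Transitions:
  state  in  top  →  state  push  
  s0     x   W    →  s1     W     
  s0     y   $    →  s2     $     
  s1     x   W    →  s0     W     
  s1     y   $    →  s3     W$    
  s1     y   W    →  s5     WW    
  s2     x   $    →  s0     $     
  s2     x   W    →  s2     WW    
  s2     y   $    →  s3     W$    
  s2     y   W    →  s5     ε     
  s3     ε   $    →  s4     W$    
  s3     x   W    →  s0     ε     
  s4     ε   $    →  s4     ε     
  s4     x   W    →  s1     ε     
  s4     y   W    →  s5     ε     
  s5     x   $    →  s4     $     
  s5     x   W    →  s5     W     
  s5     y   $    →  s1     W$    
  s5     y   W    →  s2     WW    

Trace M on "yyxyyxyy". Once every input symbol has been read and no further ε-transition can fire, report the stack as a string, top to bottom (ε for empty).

W$

(s0, yyxyyxyy, $)
  read y, top $: go to s2, push $ → (s2, yxyyxyy, $)
  read y, top $: go to s3, push W$ → (s3, xyyxyy, W$)
  read x, top W: go to s0, push ε → (s0, yyxyy, $)
  read y, top $: go to s2, push $ → (s2, yxyy, $)
  read y, top $: go to s3, push W$ → (s3, xyy, W$)
  read x, top W: go to s0, push ε → (s0, yy, $)
  read y, top $: go to s2, push $ → (s2, y, $)
  read y, top $: go to s3, push W$ → (s3, ε, W$)
All input consumed in state s3 with stack W$.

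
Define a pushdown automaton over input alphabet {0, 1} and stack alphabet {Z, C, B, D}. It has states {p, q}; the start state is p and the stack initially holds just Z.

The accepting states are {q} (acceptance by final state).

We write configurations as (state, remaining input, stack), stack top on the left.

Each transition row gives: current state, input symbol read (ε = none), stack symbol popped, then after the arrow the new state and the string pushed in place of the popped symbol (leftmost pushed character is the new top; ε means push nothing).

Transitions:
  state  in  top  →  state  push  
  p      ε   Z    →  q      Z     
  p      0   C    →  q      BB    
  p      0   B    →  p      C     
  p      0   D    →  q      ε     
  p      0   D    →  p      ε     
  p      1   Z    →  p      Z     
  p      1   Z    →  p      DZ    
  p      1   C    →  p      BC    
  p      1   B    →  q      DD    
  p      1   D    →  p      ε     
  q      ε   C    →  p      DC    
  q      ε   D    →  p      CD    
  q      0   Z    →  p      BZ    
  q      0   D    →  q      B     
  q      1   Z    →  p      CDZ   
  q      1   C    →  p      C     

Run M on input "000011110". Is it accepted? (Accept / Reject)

Reject

No computation consumes all input and reaches a final state.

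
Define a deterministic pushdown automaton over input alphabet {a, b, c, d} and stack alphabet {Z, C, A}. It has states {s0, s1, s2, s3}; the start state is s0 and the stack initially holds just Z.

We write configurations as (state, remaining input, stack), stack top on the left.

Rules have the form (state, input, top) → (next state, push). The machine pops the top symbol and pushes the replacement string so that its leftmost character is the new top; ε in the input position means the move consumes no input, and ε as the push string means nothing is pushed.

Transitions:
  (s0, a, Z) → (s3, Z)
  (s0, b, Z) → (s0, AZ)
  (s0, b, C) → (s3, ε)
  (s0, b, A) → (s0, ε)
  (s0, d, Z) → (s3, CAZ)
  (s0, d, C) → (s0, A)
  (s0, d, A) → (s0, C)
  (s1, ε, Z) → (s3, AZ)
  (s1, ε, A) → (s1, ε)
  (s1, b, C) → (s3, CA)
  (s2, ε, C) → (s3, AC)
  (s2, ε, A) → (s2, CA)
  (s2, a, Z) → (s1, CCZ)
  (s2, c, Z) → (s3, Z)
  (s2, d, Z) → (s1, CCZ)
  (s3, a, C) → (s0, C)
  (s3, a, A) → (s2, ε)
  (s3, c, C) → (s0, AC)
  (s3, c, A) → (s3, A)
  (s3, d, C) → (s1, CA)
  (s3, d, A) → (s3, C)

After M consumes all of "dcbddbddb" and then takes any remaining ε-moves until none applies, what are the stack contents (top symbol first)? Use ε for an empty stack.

(s0, dcbddbddb, Z)
  read d, top Z: go to s3, push CAZ → (s3, cbddbddb, CAZ)
  read c, top C: go to s0, push AC → (s0, bddbddb, ACAZ)
  read b, top A: go to s0, push ε → (s0, ddbddb, CAZ)
  read d, top C: go to s0, push A → (s0, dbddb, AAZ)
  read d, top A: go to s0, push C → (s0, bddb, CAZ)
  read b, top C: go to s3, push ε → (s3, ddb, AZ)
  read d, top A: go to s3, push C → (s3, db, CZ)
  read d, top C: go to s1, push CA → (s1, b, CAZ)
  read b, top C: go to s3, push CA → (s3, ε, CAAZ)
All input consumed in state s3 with stack CAAZ.

CAAZ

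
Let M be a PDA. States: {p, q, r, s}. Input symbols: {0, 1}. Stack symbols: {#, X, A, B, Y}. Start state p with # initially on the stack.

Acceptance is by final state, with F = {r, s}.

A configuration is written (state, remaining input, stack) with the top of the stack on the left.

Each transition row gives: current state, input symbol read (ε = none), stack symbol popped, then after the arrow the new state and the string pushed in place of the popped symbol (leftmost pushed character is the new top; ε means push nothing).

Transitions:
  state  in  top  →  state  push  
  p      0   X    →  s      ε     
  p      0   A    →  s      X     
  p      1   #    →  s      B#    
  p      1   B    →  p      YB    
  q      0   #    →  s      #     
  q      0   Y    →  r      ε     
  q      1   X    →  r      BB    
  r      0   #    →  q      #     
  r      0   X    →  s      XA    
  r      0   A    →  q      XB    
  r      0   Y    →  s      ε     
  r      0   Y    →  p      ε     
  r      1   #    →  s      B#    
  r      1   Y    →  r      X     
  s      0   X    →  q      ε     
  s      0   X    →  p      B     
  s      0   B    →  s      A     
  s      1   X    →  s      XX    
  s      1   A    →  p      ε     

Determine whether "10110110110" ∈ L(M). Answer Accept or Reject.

Accept

One accepting computation: (p, 10110110110, #) ⊢ (s, 0110110110, B#) ⊢ (s, 110110110, A#) ⊢ (p, 10110110, #) ⊢ (s, 0110110, B#) ⊢ (s, 110110, A#) ⊢ (p, 10110, #) ⊢ (s, 0110, B#) ⊢ (s, 110, A#) ⊢ (p, 10, #) ⊢ (s, 0, B#) ⊢ (s, ε, A#)
All input consumed and state s ∈ F.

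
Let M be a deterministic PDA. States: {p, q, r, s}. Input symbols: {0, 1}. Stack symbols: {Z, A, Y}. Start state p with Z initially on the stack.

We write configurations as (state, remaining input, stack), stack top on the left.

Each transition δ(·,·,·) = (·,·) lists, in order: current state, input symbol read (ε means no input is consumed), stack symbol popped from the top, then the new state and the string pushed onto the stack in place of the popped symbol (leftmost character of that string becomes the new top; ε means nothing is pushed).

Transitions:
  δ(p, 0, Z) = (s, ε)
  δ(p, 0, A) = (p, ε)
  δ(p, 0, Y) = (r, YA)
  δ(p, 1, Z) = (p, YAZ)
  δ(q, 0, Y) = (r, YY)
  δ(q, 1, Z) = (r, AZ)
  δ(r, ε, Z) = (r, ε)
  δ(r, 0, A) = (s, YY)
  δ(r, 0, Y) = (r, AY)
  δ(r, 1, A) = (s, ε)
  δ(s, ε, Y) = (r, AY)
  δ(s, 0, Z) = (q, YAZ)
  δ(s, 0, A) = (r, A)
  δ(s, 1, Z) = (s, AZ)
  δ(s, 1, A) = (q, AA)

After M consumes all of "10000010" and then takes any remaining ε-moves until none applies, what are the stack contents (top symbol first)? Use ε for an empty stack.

(p, 10000010, Z) ⊢ (p, 0000010, YAZ) ⊢ (r, 000010, YAAZ) ⊢ (r, 00010, AYAAZ) ⊢ (s, 0010, YYYAAZ) ⊢ (r, 0010, AYYYAAZ) ⊢ (s, 010, YYYYYAAZ) ⊢ (r, 010, AYYYYYAAZ) ⊢ (s, 10, YYYYYYYAAZ) ⊢ (r, 10, AYYYYYYYAAZ) ⊢ (s, 0, YYYYYYYAAZ) ⊢ (r, 0, AYYYYYYYAAZ) ⊢ (s, ε, YYYYYYYYYAAZ) ⊢ (r, ε, AYYYYYYYYYAAZ)
All input consumed in state r with stack AYYYYYYYYYAAZ.

AYYYYYYYYYAAZ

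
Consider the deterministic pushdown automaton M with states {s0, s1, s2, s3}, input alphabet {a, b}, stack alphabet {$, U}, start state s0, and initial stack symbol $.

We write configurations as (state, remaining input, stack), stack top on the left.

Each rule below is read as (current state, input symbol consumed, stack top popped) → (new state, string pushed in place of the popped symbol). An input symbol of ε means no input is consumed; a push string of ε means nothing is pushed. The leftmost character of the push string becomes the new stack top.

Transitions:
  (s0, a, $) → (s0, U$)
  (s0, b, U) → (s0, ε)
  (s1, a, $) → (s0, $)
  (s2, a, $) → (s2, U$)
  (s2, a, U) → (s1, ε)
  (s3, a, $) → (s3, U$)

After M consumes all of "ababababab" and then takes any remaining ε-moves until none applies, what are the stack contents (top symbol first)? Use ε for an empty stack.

$

(s0, ababababab, $)
  read a, top $: go to s0, push U$ → (s0, babababab, U$)
  read b, top U: go to s0, push ε → (s0, abababab, $)
  read a, top $: go to s0, push U$ → (s0, bababab, U$)
  read b, top U: go to s0, push ε → (s0, ababab, $)
  read a, top $: go to s0, push U$ → (s0, babab, U$)
  read b, top U: go to s0, push ε → (s0, abab, $)
  read a, top $: go to s0, push U$ → (s0, bab, U$)
  read b, top U: go to s0, push ε → (s0, ab, $)
  read a, top $: go to s0, push U$ → (s0, b, U$)
  read b, top U: go to s0, push ε → (s0, ε, $)
All input consumed in state s0 with stack $.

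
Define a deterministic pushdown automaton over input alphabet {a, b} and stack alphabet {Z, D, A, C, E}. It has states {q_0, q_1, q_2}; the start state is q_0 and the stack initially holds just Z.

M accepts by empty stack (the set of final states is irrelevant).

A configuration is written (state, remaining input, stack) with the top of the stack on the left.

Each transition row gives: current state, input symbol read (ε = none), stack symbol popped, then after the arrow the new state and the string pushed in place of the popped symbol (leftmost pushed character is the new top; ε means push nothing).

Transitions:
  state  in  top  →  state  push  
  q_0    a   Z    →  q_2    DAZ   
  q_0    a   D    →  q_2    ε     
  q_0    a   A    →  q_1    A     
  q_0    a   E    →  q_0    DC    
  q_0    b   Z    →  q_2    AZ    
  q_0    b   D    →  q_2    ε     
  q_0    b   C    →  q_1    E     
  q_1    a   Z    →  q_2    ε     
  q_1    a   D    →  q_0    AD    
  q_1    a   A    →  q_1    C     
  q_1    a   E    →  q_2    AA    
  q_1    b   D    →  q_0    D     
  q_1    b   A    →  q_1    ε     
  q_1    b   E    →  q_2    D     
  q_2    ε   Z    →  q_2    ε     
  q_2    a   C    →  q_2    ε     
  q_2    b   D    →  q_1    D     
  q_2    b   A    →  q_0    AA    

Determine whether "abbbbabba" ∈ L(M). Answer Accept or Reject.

(q_0, abbbbabba, Z)
  read a, top Z: go to q_2, push DAZ → (q_2, bbbbabba, DAZ)
  read b, top D: go to q_1, push D → (q_1, bbbabba, DAZ)
  read b, top D: go to q_0, push D → (q_0, bbabba, DAZ)
  read b, top D: go to q_2, push ε → (q_2, babba, AZ)
  read b, top A: go to q_0, push AA → (q_0, abba, AAZ)
  read a, top A: go to q_1, push A → (q_1, bba, AAZ)
  read b, top A: go to q_1, push ε → (q_1, ba, AZ)
  read b, top A: go to q_1, push ε → (q_1, a, Z)
  read a, top Z: go to q_2, push ε → (q_2, ε, ε)
All input consumed and the stack is empty.

Accept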